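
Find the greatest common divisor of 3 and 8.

1

gcd(8, 3):
  8 = 2*3 + 2
  3 = 1*2 + 1
  2 = 2*1
so gcd(8, 3) = 1.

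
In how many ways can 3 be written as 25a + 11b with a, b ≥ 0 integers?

gcd(25, 11):
  25 = 2·11 + 3
  11 = 3·3 + 2
  3 = 1·2 + 1
  2 = 2·1
so gcd(25, 11) = 1.
Back-substitute for Bézout coefficients:
  1 = 3 - 1·2
  ... = 25·(4) + 11·(-9)
Scale by 3: one solution is (12, -27). Reduce a mod 11: (1, -2).
General: a = 1 + 11t, b = -2 - 25t.
a ≥ 0 ⇒ t ≥ 0; b ≥ 0 ⇒ t ≤ -1. So t ∈ [0, -1]: 0 solutions.

0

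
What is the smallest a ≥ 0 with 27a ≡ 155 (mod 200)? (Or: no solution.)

65

gcd(200, 27) = 1  (200 = 7*27 + 11, 27 = 2*11 + 5, 11 = 2*5 + 1, 5 = 5*1).
1 divides 155, so solutions exist.
Back-substituting, 27*(-37) + 200*(5) = 1.
So 27*(-37) ≡ 1 (mod 200); multiply by 155: a ≡ -5735 (mod 200).
Smallest nonnegative: a = -5735 mod 200 = 65.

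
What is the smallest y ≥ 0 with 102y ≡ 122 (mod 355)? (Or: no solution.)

gcd(355, 102) = 1.
1 divides 122, so solutions exist.
By Bézout, 102*(-87) + 355*(25) = 1.
So 102*(-87) ≡ 1 (mod 355); multiply by 122: y ≡ -10614 (mod 355).
Smallest nonnegative: y = -10614 mod 355 = 36.

36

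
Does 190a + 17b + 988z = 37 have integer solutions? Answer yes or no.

gcd(190, 17) = 1  (190 = 11*17 + 3, 17 = 5*3 + 2, 3 = 1*2 + 1, 2 = 2*1).
gcd(1, 988) = 1.
1 divides 37, so integer solutions exist.

yes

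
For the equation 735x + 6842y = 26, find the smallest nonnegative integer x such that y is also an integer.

gcd(6842, 735) = 1.
1 divides 26, so solutions exist.
By Bézout, 735×(-633) + 6842×(68) = 1.
Scale by 26/1 = 26: (x₀, y₀) = (-16458, 1768).
General solution: x = -16458 + 6842t, y = 1768 - 735t for integer t.
x ≥ 0: smallest is -16458 mod 6842 = 4068 (at t = 3), with y = -437.

4068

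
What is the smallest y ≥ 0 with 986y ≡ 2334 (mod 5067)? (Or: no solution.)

gcd(5067, 986) = 1  (5067 = 5·986 + 137, 986 = 7·137 + 27, 137 = 5·27 + 2, 27 = 13·2 + 1, 2 = 2·1).
1 divides 2334, so solutions exist.
Back-substituting, 986·(2441) + 5067·(-475) = 1.
So 986·(2441) ≡ 1 (mod 5067); multiply by 2334: y ≡ 5697294 (mod 5067).
Smallest nonnegative: y = 5697294 mod 5067 = 1986.

1986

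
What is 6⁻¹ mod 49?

41

gcd(49, 6) = 1.
By Bézout, 6·(-8) + 49·(1) = 1.
So 6·-8 ≡ 1 (mod 49), and -8 mod 49 = 41.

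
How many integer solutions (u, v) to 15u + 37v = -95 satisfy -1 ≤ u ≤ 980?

27

gcd(37, 15) = 1  (37 = 2×15 + 7, 15 = 2×7 + 1, 7 = 7×1).
Back-substituting, 15×(5) + 37×(-2) = 1.
Scale by -95: particular solution (-475, 190); reduce u mod 37: (6, -5).
General solution: u = 6 + 37t, v = -5 - 15t for integer t.
-1 ≤ 6 + 37t ≤ 980 gives t ∈ [0, 26], which is 27 values.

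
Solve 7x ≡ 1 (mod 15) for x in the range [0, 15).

13

gcd(15, 7) = 1.
By Bézout, 7·(-2) + 15·(1) = 1.
So 7·-2 ≡ 1 (mod 15), and -2 mod 15 = 13.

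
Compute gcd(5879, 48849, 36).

gcd(48849, 5879):
  48849 = 8×5879 + 1817
  5879 = 3×1817 + 428
  1817 = 4×428 + 105
  428 = 4×105 + 8
  105 = 13×8 + 1
  8 = 8×1
so gcd(48849, 5879) = 1.
gcd(1, 36) = 1.

1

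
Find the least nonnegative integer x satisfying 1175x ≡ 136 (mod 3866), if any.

3468

gcd(3866, 1175):
  3866 = 3×1175 + 341
  1175 = 3×341 + 152
  341 = 2×152 + 37
  152 = 4×37 + 4
  37 = 9×4 + 1
  4 = 4×1
so gcd(3866, 1175) = 1.
1 divides 136, so solutions exist.
Back-substitute for Bézout coefficients:
  1 = 37 - 9×4
  ... = 1175×(-941) + 3866×(286)
So 1175×(-941) ≡ 1 (mod 3866); multiply by 136: x ≡ -127976 (mod 3866).
Smallest nonnegative: x = -127976 mod 3866 = 3468.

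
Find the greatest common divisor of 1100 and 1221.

gcd(1221, 1100):
  1221 = 1×1100 + 121
  1100 = 9×121 + 11
  121 = 11×11
so gcd(1221, 1100) = 11.

11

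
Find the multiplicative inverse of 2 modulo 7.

4

gcd(7, 2) = 1  (7 = 3·2 + 1, 2 = 2·1).
Back-substituting, 2·(-3) + 7·(1) = 1.
So 2·-3 ≡ 1 (mod 7), and -3 mod 7 = 4.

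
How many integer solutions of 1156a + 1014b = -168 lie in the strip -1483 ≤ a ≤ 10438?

gcd(1156, 1014) = 2  (1156 = 1*1014 + 142, 1014 = 7*142 + 20, 142 = 7*20 + 2, 20 = 10*2).
Back-substituting, 1156*(50) + 1014*(-57) = 2.
Scale by -84: particular solution (-4200, 4788); reduce a mod 507: (363, -414).
General solution: a = 363 + 507t, b = -414 - 578t for integer t.
-1483 ≤ 363 + 507t ≤ 10438 gives t ∈ [-3, 19], which is 23 values.

23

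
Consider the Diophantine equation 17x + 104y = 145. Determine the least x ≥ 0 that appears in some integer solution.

33

gcd(104, 17) = 1.
1 divides 145, so solutions exist.
By Bézout, 17*(49) + 104*(-8) = 1.
Scale by 145/1 = 145: (x₀, y₀) = (7105, -1160).
General solution: x = 7105 + 104t, y = -1160 - 17t for integer t.
x ≥ 0: smallest is 7105 mod 104 = 33 (at t = -68), with y = -4.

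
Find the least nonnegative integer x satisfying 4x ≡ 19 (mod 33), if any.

13

gcd(33, 4) = 1.
1 divides 19, so solutions exist.
By Bézout, 4×(-8) + 33×(1) = 1.
So 4×(-8) ≡ 1 (mod 33); multiply by 19: x ≡ -152 (mod 33).
Smallest nonnegative: x = -152 mod 33 = 13.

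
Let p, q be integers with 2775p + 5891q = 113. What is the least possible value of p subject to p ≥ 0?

2297

gcd(5891, 2775):
  5891 = 2*2775 + 341
  2775 = 8*341 + 47
  341 = 7*47 + 12
  47 = 3*12 + 11
  12 = 1*11 + 1
  11 = 11*1
so gcd(5891, 2775) = 1.
1 divides 113, so solutions exist.
Back-substitute for Bézout coefficients:
  1 = 12 - 1*11
  ... = 2775*(-501) + 5891*(236)
Scale by 113/1 = 113: (p₀, q₀) = (-56613, 26668).
General solution: p = -56613 + 5891t, q = 26668 - 2775t for integer t.
p ≥ 0: smallest is -56613 mod 5891 = 2297 (at t = 10), with q = -1082.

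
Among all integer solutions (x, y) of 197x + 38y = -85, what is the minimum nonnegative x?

15

gcd(197, 38) = 1.
1 divides -85, so solutions exist.
By Bézout, 197×(11) + 38×(-57) = 1.
Scale by -85/1 = -85: (x₀, y₀) = (-935, 4845).
General solution: x = -935 + 38t, y = 4845 - 197t for integer t.
x ≥ 0: smallest is -935 mod 38 = 15 (at t = 25), with y = -80.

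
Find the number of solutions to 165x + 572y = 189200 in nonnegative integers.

22

gcd(572, 165) = 11.
By Bézout, 165×(7) + 572×(-2) = 11.
One solution: (20, 325).
General: x = 20 + 52t, y = 325 - 15t.
x ≥ 0 ⇒ t ≥ 0; y ≥ 0 ⇒ t ≤ 21. So t ∈ [0, 21]: 22 solutions.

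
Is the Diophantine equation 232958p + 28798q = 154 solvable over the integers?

yes

gcd(232958, 28798):
  232958 = 8*28798 + 2574
  28798 = 11*2574 + 484
  2574 = 5*484 + 154
  484 = 3*154 + 22
  154 = 7*22
so gcd(232958, 28798) = 22.
22 divides 154, so integer solutions exist.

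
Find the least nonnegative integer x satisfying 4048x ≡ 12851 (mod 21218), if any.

no solution

gcd(21218, 4048):
  21218 = 5×4048 + 978
  4048 = 4×978 + 136
  978 = 7×136 + 26
  136 = 5×26 + 6
  26 = 4×6 + 2
  6 = 3×2
so gcd(21218, 4048) = 2.
2 does not divide 12851, so the congruence has no solution.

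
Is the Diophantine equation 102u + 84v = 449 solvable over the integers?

gcd(102, 84) = 6  (102 = 1*84 + 18, 84 = 4*18 + 12, 18 = 1*12 + 6, 12 = 2*6).
6 does not divide 449 (remainder 5), so no integer solutions.

no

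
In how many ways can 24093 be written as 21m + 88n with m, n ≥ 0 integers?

13

gcd(88, 21) = 1.
By Bézout, 21·(21) + 88·(-5) = 1.
One solution: (41, 264).
General: m = 41 + 88t, n = 264 - 21t.
m ≥ 0 ⇒ t ≥ 0; n ≥ 0 ⇒ t ≤ 12. So t ∈ [0, 12]: 13 solutions.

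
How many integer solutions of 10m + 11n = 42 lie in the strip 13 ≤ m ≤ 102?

9

gcd(11, 10) = 1.
By Bézout, 10·(-1) + 11·(1) = 1.
Particular solution: (2, 2).
General solution: m = 2 + 11t, n = 2 - 10t for integer t.
13 ≤ 2 + 11t ≤ 102 gives t ∈ [1, 9], which is 9 values.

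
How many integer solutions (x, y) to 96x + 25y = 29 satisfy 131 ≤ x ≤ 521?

15

gcd(96, 25) = 1.
By Bézout, 96*(6) + 25*(-23) = 1.
Particular solution: (24, -91).
General solution: x = 24 + 25t, y = -91 - 96t for integer t.
131 ≤ 24 + 25t ≤ 521 gives t ∈ [5, 19], which is 15 values.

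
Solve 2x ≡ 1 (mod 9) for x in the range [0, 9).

5

gcd(9, 2) = 1  (9 = 4·2 + 1, 2 = 2·1).
Back-substituting, 2·(-4) + 9·(1) = 1.
So 2·-4 ≡ 1 (mod 9), and -4 mod 9 = 5.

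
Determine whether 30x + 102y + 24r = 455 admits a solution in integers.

gcd(102, 30):
  102 = 3·30 + 12
  30 = 2·12 + 6
  12 = 2·6
so gcd(102, 30) = 6.
gcd(6, 24) = 6.
6 does not divide 455 (remainder 5), so no integer solutions.

no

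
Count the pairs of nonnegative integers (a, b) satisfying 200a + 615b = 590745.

gcd(615, 200) = 5.
By Bézout, 200*(40) + 615*(-13) = 5.
One solution: (54, 943).
General: a = 54 + 123t, b = 943 - 40t.
a ≥ 0 ⇒ t ≥ 0; b ≥ 0 ⇒ t ≤ 23. So t ∈ [0, 23]: 24 solutions.

24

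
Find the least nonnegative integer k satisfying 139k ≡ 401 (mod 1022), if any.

47

gcd(1022, 139) = 1  (1022 = 7×139 + 49, 139 = 2×49 + 41, 49 = 1×41 + 8, 41 = 5×8 + 1, 8 = 8×1).
1 divides 401, so solutions exist.
Back-substituting, 139×(125) + 1022×(-17) = 1.
So 139×(125) ≡ 1 (mod 1022); multiply by 401: k ≡ 50125 (mod 1022).
Smallest nonnegative: k = 50125 mod 1022 = 47.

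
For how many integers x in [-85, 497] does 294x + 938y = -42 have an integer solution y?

9

gcd(938, 294):
  938 = 3×294 + 56
  294 = 5×56 + 14
  56 = 4×14
so gcd(938, 294) = 14.
Back-substitute for Bézout coefficients:
  14 = 294 - 5×56
  ... = 294×(16) + 938×(-5)
Scale by -3: particular solution (-48, 15); reduce x mod 67: (19, -6).
General solution: x = 19 + 67t, y = -6 - 21t for integer t.
-85 ≤ 19 + 67t ≤ 497 gives t ∈ [-1, 7], which is 9 values.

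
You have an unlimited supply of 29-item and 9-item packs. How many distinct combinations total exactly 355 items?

Need nonnegative integers with 29j + 9k = 355.
gcd(29, 9) = 1, and 29·(-4) + 9·(13) = 1.
So (j₀, k₀) = (-1420, 4615); general j = -1420 + 9t, k = 4615 - 29t.
j ≥ 0 ⇒ t ≥ 158; k ≥ 0 ⇒ t ≤ 159. That's 2 values of t.

2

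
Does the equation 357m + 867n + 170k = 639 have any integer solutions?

no

gcd(867, 357) = 51  (867 = 2·357 + 153, 357 = 2·153 + 51, 153 = 3·51).
gcd(51, 170) = 17.
17 does not divide 639 (remainder 10), so no integer solutions.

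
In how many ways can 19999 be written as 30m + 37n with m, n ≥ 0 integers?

18

gcd(37, 30):
  37 = 1*30 + 7
  30 = 4*7 + 2
  7 = 3*2 + 1
  2 = 2*1
so gcd(37, 30) = 1.
Back-substitute for Bézout coefficients:
  1 = 7 - 3*2
  ... = 30*(-16) + 37*(13)
Scale by 19999: one solution is (-319984, 259987). Reduce m mod 37: (29, 517).
General: m = 29 + 37t, n = 517 - 30t.
m ≥ 0 ⇒ t ≥ 0; n ≥ 0 ⇒ t ≤ 17. So t ∈ [0, 17]: 18 solutions.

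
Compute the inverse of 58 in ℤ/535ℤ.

452

gcd(535, 58) = 1.
By Bézout, 58*(-83) + 535*(9) = 1.
So 58*-83 ≡ 1 (mod 535), and -83 mod 535 = 452.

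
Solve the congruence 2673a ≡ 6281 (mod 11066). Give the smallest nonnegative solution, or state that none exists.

495

gcd(11066, 2673):
  11066 = 4·2673 + 374
  2673 = 7·374 + 55
  374 = 6·55 + 44
  55 = 1·44 + 11
  44 = 4·11
so gcd(11066, 2673) = 11.
11 divides 6281, so solutions exist.
Back-substitute for Bézout coefficients:
  11 = 55 - 1·44
  ... = 2673·(207) + 11066·(-50)
So 2673·(207) ≡ 11 (mod 11066); multiply by 571: a ≡ 118197 (mod 1006).
Smallest nonnegative: a = 118197 mod 1006 = 495.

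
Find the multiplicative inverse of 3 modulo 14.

gcd(14, 3) = 1  (14 = 4*3 + 2, 3 = 1*2 + 1, 2 = 2*1).
Back-substituting, 3*(5) + 14*(-1) = 1.
So 3*5 ≡ 1 (mod 14), and 5 mod 14 = 5.

5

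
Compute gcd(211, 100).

1

gcd(211, 100) = 1  (211 = 2×100 + 11, 100 = 9×11 + 1, 11 = 11×1).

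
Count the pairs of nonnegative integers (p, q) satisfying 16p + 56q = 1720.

15

gcd(56, 16) = 8.
By Bézout, 16×(-3) + 56×(1) = 8.
One solution: (6, 29).
General: p = 6 + 7t, q = 29 - 2t.
p ≥ 0 ⇒ t ≥ 0; q ≥ 0 ⇒ t ≤ 14. So t ∈ [0, 14]: 15 solutions.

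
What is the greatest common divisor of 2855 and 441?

gcd(2855, 441):
  2855 = 6×441 + 209
  441 = 2×209 + 23
  209 = 9×23 + 2
  23 = 11×2 + 1
  2 = 2×1
so gcd(2855, 441) = 1.

1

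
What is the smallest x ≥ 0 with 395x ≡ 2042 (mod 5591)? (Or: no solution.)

gcd(5591, 395):
  5591 = 14*395 + 61
  395 = 6*61 + 29
  61 = 2*29 + 3
  29 = 9*3 + 2
  3 = 1*2 + 1
  2 = 2*1
so gcd(5591, 395) = 1.
1 divides 2042, so solutions exist.
Back-substitute for Bézout coefficients:
  1 = 3 - 1*2
  ... = 395*(-1925) + 5591*(136)
So 395*(-1925) ≡ 1 (mod 5591); multiply by 2042: x ≡ -3930850 (mod 5591).
Smallest nonnegative: x = -3930850 mod 5591 = 5214.

5214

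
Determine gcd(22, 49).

gcd(49, 22) = 1  (49 = 2·22 + 5, 22 = 4·5 + 2, 5 = 2·2 + 1, 2 = 2·1).

1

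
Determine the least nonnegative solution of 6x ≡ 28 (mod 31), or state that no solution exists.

15

gcd(31, 6) = 1  (31 = 5·6 + 1, 6 = 6·1).
1 divides 28, so solutions exist.
Back-substituting, 6·(-5) + 31·(1) = 1.
So 6·(-5) ≡ 1 (mod 31); multiply by 28: x ≡ -140 (mod 31).
Smallest nonnegative: x = -140 mod 31 = 15.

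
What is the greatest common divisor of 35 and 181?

1

gcd(181, 35):
  181 = 5·35 + 6
  35 = 5·6 + 5
  6 = 1·5 + 1
  5 = 5·1
so gcd(181, 35) = 1.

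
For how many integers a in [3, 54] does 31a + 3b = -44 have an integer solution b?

gcd(31, 3) = 1  (31 = 10*3 + 1, 3 = 3*1).
Back-substituting, 31*(1) + 3*(-10) = 1.
Scale by -44: particular solution (-44, 440); reduce a mod 3: (1, -25).
General solution: a = 1 + 3t, b = -25 - 31t for integer t.
3 ≤ 1 + 3t ≤ 54 gives t ∈ [1, 17], which is 17 values.

17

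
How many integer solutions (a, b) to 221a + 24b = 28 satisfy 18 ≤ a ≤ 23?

gcd(221, 24):
  221 = 9×24 + 5
  24 = 4×5 + 4
  5 = 1×4 + 1
  4 = 4×1
so gcd(221, 24) = 1.
Back-substitute for Bézout coefficients:
  1 = 5 - 1×4
  ... = 221×(5) + 24×(-46)
Scale by 28: particular solution (140, -1288); reduce a mod 24: (20, -183).
General solution: a = 20 + 24t, b = -183 - 221t for integer t.
18 ≤ 20 + 24t ≤ 23 gives t ∈ [0, 0], which is 1 value.

1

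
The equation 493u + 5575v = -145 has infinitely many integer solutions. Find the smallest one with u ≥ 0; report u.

3935

gcd(5575, 493):
  5575 = 11·493 + 152
  493 = 3·152 + 37
  152 = 4·37 + 4
  37 = 9·4 + 1
  4 = 4·1
so gcd(5575, 493) = 1.
1 divides -145, so solutions exist.
Back-substitute for Bézout coefficients:
  1 = 37 - 9·4
  ... = 493·(1357) + 5575·(-120)
Scale by -145/1 = -145: (u₀, v₀) = (-196765, 17400).
General solution: u = -196765 + 5575t, v = 17400 - 493t for integer t.
u ≥ 0: smallest is -196765 mod 5575 = 3935 (at t = 36), with v = -348.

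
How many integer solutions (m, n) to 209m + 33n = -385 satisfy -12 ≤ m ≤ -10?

gcd(209, 33) = 11  (209 = 6×33 + 11, 33 = 3×11).
Back-substituting, 209×(1) + 33×(-6) = 11.
Scale by -35: particular solution (-35, 210); reduce m mod 3: (1, -18).
General solution: m = 1 + 3t, n = -18 - 19t for integer t.
-12 ≤ 1 + 3t ≤ -10 gives t ∈ [-4, -4], which is 1 value.

1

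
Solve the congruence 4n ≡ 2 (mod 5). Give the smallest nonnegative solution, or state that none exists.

3

gcd(5, 4) = 1  (5 = 1*4 + 1, 4 = 4*1).
1 divides 2, so solutions exist.
Back-substituting, 4*(-1) + 5*(1) = 1.
So 4*(-1) ≡ 1 (mod 5); multiply by 2: n ≡ -2 (mod 5).
Smallest nonnegative: n = -2 mod 5 = 3.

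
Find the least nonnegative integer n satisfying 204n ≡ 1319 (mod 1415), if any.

gcd(1415, 204) = 1  (1415 = 6×204 + 191, 204 = 1×191 + 13, 191 = 14×13 + 9, 13 = 1×9 + 4, 9 = 2×4 + 1, 4 = 4×1).
1 divides 1319, so solutions exist.
Back-substituting, 204×(-326) + 1415×(47) = 1.
So 204×(-326) ≡ 1 (mod 1415); multiply by 1319: n ≡ -429994 (mod 1415).
Smallest nonnegative: n = -429994 mod 1415 = 166.

166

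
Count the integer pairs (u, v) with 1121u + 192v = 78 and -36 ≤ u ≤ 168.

gcd(1121, 192):
  1121 = 5·192 + 161
  192 = 1·161 + 31
  161 = 5·31 + 6
  31 = 5·6 + 1
  6 = 6·1
so gcd(1121, 192) = 1.
Back-substitute for Bézout coefficients:
  1 = 31 - 5·6
  ... = 1121·(-31) + 192·(181)
Scale by 78: particular solution (-2418, 14118); reduce u mod 192: (78, -455).
General solution: u = 78 + 192t, v = -455 - 1121t for integer t.
-36 ≤ 78 + 192t ≤ 168 gives t ∈ [0, 0], which is 1 value.

1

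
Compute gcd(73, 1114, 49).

gcd(1114, 73) = 1.
gcd(1, 49) = 1.

1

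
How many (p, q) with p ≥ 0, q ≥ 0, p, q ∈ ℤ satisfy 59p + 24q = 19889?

gcd(59, 24) = 1  (59 = 2×24 + 11, 24 = 2×11 + 2, 11 = 5×2 + 1, 2 = 2×1).
Back-substituting, 59×(11) + 24×(-27) = 1.
Scale by 19889: one solution is (218779, -537003). Reduce p mod 24: (19, 782).
General: p = 19 + 24t, q = 782 - 59t.
p ≥ 0 ⇒ t ≥ 0; q ≥ 0 ⇒ t ≤ 13. So t ∈ [0, 13]: 14 solutions.

14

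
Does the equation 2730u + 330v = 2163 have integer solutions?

no

gcd(2730, 330) = 30.
30 does not divide 2163 (remainder 3), so no integer solutions.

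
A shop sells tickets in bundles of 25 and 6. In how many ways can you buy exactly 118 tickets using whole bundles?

Need nonnegative integers with 25j + 6k = 118.
gcd(25, 6) = 1, and 25·(1) + 6·(-4) = 1.
So (j₀, k₀) = (118, -472); general j = 118 + 6t, k = -472 - 25t.
j ≥ 0 ⇒ t ≥ -19; k ≥ 0 ⇒ t ≤ -19. That's 1 value of t.

1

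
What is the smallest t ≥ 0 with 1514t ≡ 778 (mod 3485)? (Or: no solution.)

gcd(3485, 1514) = 1.
1 divides 778, so solutions exist.
By Bézout, 1514×(-1121) + 3485×(487) = 1.
So 1514×(-1121) ≡ 1 (mod 3485); multiply by 778: t ≡ -872138 (mod 3485).
Smallest nonnegative: t = -872138 mod 3485 = 2597.

2597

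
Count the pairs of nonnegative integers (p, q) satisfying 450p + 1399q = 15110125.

gcd(1399, 450) = 1  (1399 = 3×450 + 49, 450 = 9×49 + 9, 49 = 5×9 + 4, 9 = 2×4 + 1, 4 = 4×1).
Back-substituting, 450×(314) + 1399×(-101) = 1.
Scale by 15110125: one solution is (4744579250, -1526122625). Reduce p mod 1399: (857, 10525).
General: p = 857 + 1399t, q = 10525 - 450t.
p ≥ 0 ⇒ t ≥ 0; q ≥ 0 ⇒ t ≤ 23. So t ∈ [0, 23]: 24 solutions.

24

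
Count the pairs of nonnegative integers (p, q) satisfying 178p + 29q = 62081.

gcd(178, 29) = 1.
By Bézout, 178×(-7) + 29×(43) = 1.
One solution: (27, 1975).
General: p = 27 + 29t, q = 1975 - 178t.
p ≥ 0 ⇒ t ≥ 0; q ≥ 0 ⇒ t ≤ 11. So t ∈ [0, 11]: 12 solutions.

12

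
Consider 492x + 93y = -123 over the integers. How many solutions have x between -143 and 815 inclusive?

31

gcd(492, 93) = 3.
By Bézout, 492×(7) + 93×(-37) = 3.
Particular solution: (23, -123).
General solution: x = 23 + 31t, y = -123 - 164t for integer t.
-143 ≤ 23 + 31t ≤ 815 gives t ∈ [-5, 25], which is 31 values.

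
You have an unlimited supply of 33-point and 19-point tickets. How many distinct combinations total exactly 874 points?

Need nonnegative integers with 33j + 19k = 874.
gcd(33, 19) = 1, and 33·(-4) + 19·(7) = 1.
So (j₀, k₀) = (-3496, 6118); general j = -3496 + 19t, k = 6118 - 33t.
j ≥ 0 ⇒ t ≥ 184; k ≥ 0 ⇒ t ≤ 185. That's 2 values of t.

2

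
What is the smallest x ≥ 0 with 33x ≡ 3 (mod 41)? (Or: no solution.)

15

gcd(41, 33) = 1.
1 divides 3, so solutions exist.
By Bézout, 33×(5) + 41×(-4) = 1.
So 33×(5) ≡ 1 (mod 41); multiply by 3: x ≡ 15 (mod 41).
Smallest nonnegative: x = 15 mod 41 = 15.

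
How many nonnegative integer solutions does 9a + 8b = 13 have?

gcd(9, 8) = 1.
By Bézout, 9·(1) + 8·(-1) = 1.
One solution: (5, -4).
General: a = 5 + 8t, b = -4 - 9t.
a ≥ 0 ⇒ t ≥ 0; b ≥ 0 ⇒ t ≤ -1. So t ∈ [0, -1]: 0 solutions.

0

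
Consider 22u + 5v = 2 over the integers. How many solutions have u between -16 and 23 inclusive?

gcd(22, 5) = 1  (22 = 4*5 + 2, 5 = 2*2 + 1, 2 = 2*1).
Back-substituting, 22*(-2) + 5*(9) = 1.
Scale by 2: particular solution (-4, 18); reduce u mod 5: (1, -4).
General solution: u = 1 + 5t, v = -4 - 22t for integer t.
-16 ≤ 1 + 5t ≤ 23 gives t ∈ [-3, 4], which is 8 values.

8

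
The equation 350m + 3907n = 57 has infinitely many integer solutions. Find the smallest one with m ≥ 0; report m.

3896

gcd(3907, 350) = 1  (3907 = 11·350 + 57, 350 = 6·57 + 8, 57 = 7·8 + 1, 8 = 8·1).
1 divides 57, so solutions exist.
Back-substituting, 350·(-480) + 3907·(43) = 1.
Scale by 57/1 = 57: (m₀, n₀) = (-27360, 2451).
General solution: m = -27360 + 3907t, n = 2451 - 350t for integer t.
m ≥ 0: smallest is -27360 mod 3907 = 3896 (at t = 8), with n = -349.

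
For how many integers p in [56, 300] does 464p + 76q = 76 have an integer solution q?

gcd(464, 76) = 4.
By Bézout, 464·(-9) + 76·(55) = 4.
Particular solution: (0, 1).
General solution: p = 0 + 19t, q = 1 - 116t for integer t.
56 ≤ 0 + 19t ≤ 300 gives t ∈ [3, 15], which is 13 values.

13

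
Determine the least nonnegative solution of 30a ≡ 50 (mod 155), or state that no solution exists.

12

gcd(155, 30):
  155 = 5*30 + 5
  30 = 6*5
so gcd(155, 30) = 5.
5 divides 50, so solutions exist.
Back-substitute for Bézout coefficients:
  5 = 155 - 5*30
  ... = 30*(-5) + 155*(1)
So 30*(-5) ≡ 5 (mod 155); multiply by 10: a ≡ -50 (mod 31).
Smallest nonnegative: a = -50 mod 31 = 12.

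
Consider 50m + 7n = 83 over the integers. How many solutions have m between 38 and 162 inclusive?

gcd(50, 7) = 1.
By Bézout, 50·(1) + 7·(-7) = 1.
Particular solution: (6, -31).
General solution: m = 6 + 7t, n = -31 - 50t for integer t.
38 ≤ 6 + 7t ≤ 162 gives t ∈ [5, 22], which is 18 values.

18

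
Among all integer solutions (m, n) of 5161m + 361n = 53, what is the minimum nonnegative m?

348

gcd(5161, 361):
  5161 = 14×361 + 107
  361 = 3×107 + 40
  107 = 2×40 + 27
  40 = 1×27 + 13
  27 = 2×13 + 1
  13 = 13×1
so gcd(5161, 361) = 1.
1 divides 53, so solutions exist.
Back-substitute for Bézout coefficients:
  1 = 27 - 2×13
  ... = 5161×(27) + 361×(-386)
Scale by 53/1 = 53: (m₀, n₀) = (1431, -20458).
General solution: m = 1431 + 361t, n = -20458 - 5161t for integer t.
m ≥ 0: smallest is 1431 mod 361 = 348 (at t = -3), with n = -4975.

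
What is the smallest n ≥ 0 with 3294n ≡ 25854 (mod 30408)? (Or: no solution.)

3765

gcd(30408, 3294):
  30408 = 9*3294 + 762
  3294 = 4*762 + 246
  762 = 3*246 + 24
  246 = 10*24 + 6
  24 = 4*6
so gcd(30408, 3294) = 6.
6 divides 25854, so solutions exist.
Back-substitute for Bézout coefficients:
  6 = 246 - 10*24
  ... = 3294*(1237) + 30408*(-134)
So 3294*(1237) ≡ 6 (mod 30408); multiply by 4309: n ≡ 5330233 (mod 5068).
Smallest nonnegative: n = 5330233 mod 5068 = 3765.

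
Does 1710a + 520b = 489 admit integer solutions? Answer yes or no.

gcd(1710, 520):
  1710 = 3×520 + 150
  520 = 3×150 + 70
  150 = 2×70 + 10
  70 = 7×10
so gcd(1710, 520) = 10.
10 does not divide 489 (remainder 9), so no integer solutions.

no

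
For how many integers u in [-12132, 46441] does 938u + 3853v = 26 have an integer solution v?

15

gcd(3853, 938):
  3853 = 4*938 + 101
  938 = 9*101 + 29
  101 = 3*29 + 14
  29 = 2*14 + 1
  14 = 14*1
so gcd(3853, 938) = 1.
Back-substitute for Bézout coefficients:
  1 = 29 - 2*14
  ... = 938*(267) + 3853*(-65)
Scale by 26: particular solution (6942, -1690); reduce u mod 3853: (3089, -752).
General solution: u = 3089 + 3853t, v = -752 - 938t for integer t.
-12132 ≤ 3089 + 3853t ≤ 46441 gives t ∈ [-3, 11], which is 15 values.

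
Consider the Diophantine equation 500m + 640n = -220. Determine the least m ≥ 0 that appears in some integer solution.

gcd(640, 500):
  640 = 1×500 + 140
  500 = 3×140 + 80
  140 = 1×80 + 60
  80 = 1×60 + 20
  60 = 3×20
so gcd(640, 500) = 20.
20 divides -220, so solutions exist.
Back-substitute for Bézout coefficients:
  20 = 80 - 1×60
  ... = 500×(9) + 640×(-7)
Scale by -220/20 = -11: (m₀, n₀) = (-99, 77).
General solution: m = -99 + 32t, n = 77 - 25t for integer t.
m ≥ 0: smallest is -99 mod 32 = 29 (at t = 4), with n = -23.

29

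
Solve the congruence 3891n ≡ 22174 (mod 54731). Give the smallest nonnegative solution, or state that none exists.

53949

gcd(54731, 3891):
  54731 = 14*3891 + 257
  3891 = 15*257 + 36
  257 = 7*36 + 5
  36 = 7*5 + 1
  5 = 5*1
so gcd(54731, 3891) = 1.
1 divides 22174, so solutions exist.
Back-substitute for Bézout coefficients:
  1 = 36 - 7*5
  ... = 3891*(10648) + 54731*(-757)
So 3891*(10648) ≡ 1 (mod 54731); multiply by 22174: n ≡ 236108752 (mod 54731).
Smallest nonnegative: n = 236108752 mod 54731 = 53949.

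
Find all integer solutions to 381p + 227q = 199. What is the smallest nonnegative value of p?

gcd(381, 227) = 1.
1 divides 199, so solutions exist.
By Bézout, 381×(-28) + 227×(47) = 1.
Scale by 199/1 = 199: (p₀, q₀) = (-5572, 9353).
General solution: p = -5572 + 227t, q = 9353 - 381t for integer t.
p ≥ 0: smallest is -5572 mod 227 = 103 (at t = 25), with q = -172.

103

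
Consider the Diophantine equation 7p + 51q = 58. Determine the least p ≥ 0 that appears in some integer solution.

gcd(51, 7):
  51 = 7·7 + 2
  7 = 3·2 + 1
  2 = 2·1
so gcd(51, 7) = 1.
1 divides 58, so solutions exist.
Back-substitute for Bézout coefficients:
  1 = 7 - 3·2
  ... = 7·(22) + 51·(-3)
Scale by 58/1 = 58: (p₀, q₀) = (1276, -174).
General solution: p = 1276 + 51t, q = -174 - 7t for integer t.
p ≥ 0: smallest is 1276 mod 51 = 1 (at t = -25), with q = 1.

1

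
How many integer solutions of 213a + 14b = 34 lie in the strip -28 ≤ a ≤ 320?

gcd(213, 14):
  213 = 15×14 + 3
  14 = 4×3 + 2
  3 = 1×2 + 1
  2 = 2×1
so gcd(213, 14) = 1.
Back-substitute for Bézout coefficients:
  1 = 3 - 1×2
  ... = 213×(5) + 14×(-76)
Scale by 34: particular solution (170, -2584); reduce a mod 14: (2, -28).
General solution: a = 2 + 14t, b = -28 - 213t for integer t.
-28 ≤ 2 + 14t ≤ 320 gives t ∈ [-2, 22], which is 25 values.

25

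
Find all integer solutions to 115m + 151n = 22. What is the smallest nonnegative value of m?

gcd(151, 115) = 1  (151 = 1×115 + 36, 115 = 3×36 + 7, 36 = 5×7 + 1, 7 = 7×1).
1 divides 22, so solutions exist.
Back-substituting, 115×(-21) + 151×(16) = 1.
Scale by 22/1 = 22: (m₀, n₀) = (-462, 352).
General solution: m = -462 + 151t, n = 352 - 115t for integer t.
m ≥ 0: smallest is -462 mod 151 = 142 (at t = 4), with n = -108.

142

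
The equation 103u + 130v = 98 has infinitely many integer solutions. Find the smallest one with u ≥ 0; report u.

gcd(130, 103) = 1.
1 divides 98, so solutions exist.
By Bézout, 103×(-53) + 130×(42) = 1.
Scale by 98/1 = 98: (u₀, v₀) = (-5194, 4116).
General solution: u = -5194 + 130t, v = 4116 - 103t for integer t.
u ≥ 0: smallest is -5194 mod 130 = 6 (at t = 40), with v = -4.

6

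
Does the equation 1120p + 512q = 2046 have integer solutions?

no

gcd(1120, 512) = 32  (1120 = 2*512 + 96, 512 = 5*96 + 32, 96 = 3*32).
32 does not divide 2046 (remainder 30), so no integer solutions.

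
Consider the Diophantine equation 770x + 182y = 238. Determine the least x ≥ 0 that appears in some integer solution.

10

gcd(770, 182):
  770 = 4·182 + 42
  182 = 4·42 + 14
  42 = 3·14
so gcd(770, 182) = 14.
14 divides 238, so solutions exist.
Back-substitute for Bézout coefficients:
  14 = 182 - 4·42
  ... = 770·(-4) + 182·(17)
Scale by 238/14 = 17: (x₀, y₀) = (-68, 289).
General solution: x = -68 + 13t, y = 289 - 55t for integer t.
x ≥ 0: smallest is -68 mod 13 = 10 (at t = 6), with y = -41.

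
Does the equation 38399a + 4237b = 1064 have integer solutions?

yes

gcd(38399, 4237) = 19.
19 divides 1064, so integer solutions exist.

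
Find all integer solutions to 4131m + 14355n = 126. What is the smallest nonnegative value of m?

351

gcd(14355, 4131):
  14355 = 3×4131 + 1962
  4131 = 2×1962 + 207
  1962 = 9×207 + 99
  207 = 2×99 + 9
  99 = 11×9
so gcd(14355, 4131) = 9.
9 divides 126, so solutions exist.
Back-substitute for Bézout coefficients:
  9 = 207 - 2×99
  ... = 4131×(139) + 14355×(-40)
Scale by 126/9 = 14: (m₀, n₀) = (1946, -560).
General solution: m = 1946 + 1595t, n = -560 - 459t for integer t.
m ≥ 0: smallest is 1946 mod 1595 = 351 (at t = -1), with n = -101.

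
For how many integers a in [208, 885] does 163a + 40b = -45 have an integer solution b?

17

gcd(163, 40) = 1  (163 = 4*40 + 3, 40 = 13*3 + 1, 3 = 3*1).
Back-substituting, 163*(-13) + 40*(53) = 1.
Scale by -45: particular solution (585, -2385); reduce a mod 40: (25, -103).
General solution: a = 25 + 40t, b = -103 - 163t for integer t.
208 ≤ 25 + 40t ≤ 885 gives t ∈ [5, 21], which is 17 values.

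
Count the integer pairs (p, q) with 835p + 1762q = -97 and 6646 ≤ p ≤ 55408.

27

gcd(1762, 835):
  1762 = 2×835 + 92
  835 = 9×92 + 7
  92 = 13×7 + 1
  7 = 7×1
so gcd(1762, 835) = 1.
Back-substitute for Bézout coefficients:
  1 = 92 - 13×7
  ... = 835×(-249) + 1762×(118)
Scale by -97: particular solution (24153, -11446); reduce p mod 1762: (1247, -591).
General solution: p = 1247 + 1762t, q = -591 - 835t for integer t.
6646 ≤ 1247 + 1762t ≤ 55408 gives t ∈ [4, 30], which is 27 values.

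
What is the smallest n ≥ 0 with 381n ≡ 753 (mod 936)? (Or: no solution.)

29

gcd(936, 381) = 3  (936 = 2*381 + 174, 381 = 2*174 + 33, 174 = 5*33 + 9, 33 = 3*9 + 6, 9 = 1*6 + 3, 6 = 2*3).
3 divides 753, so solutions exist.
Back-substituting, 381*(-113) + 936*(46) = 3.
So 381*(-113) ≡ 3 (mod 936); multiply by 251: n ≡ -28363 (mod 312).
Smallest nonnegative: n = -28363 mod 312 = 29.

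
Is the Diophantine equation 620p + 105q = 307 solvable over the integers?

no

gcd(620, 105):
  620 = 5·105 + 95
  105 = 1·95 + 10
  95 = 9·10 + 5
  10 = 2·5
so gcd(620, 105) = 5.
5 does not divide 307 (remainder 2), so no integer solutions.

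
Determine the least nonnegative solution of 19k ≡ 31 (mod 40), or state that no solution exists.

gcd(40, 19):
  40 = 2×19 + 2
  19 = 9×2 + 1
  2 = 2×1
so gcd(40, 19) = 1.
1 divides 31, so solutions exist.
Back-substitute for Bézout coefficients:
  1 = 19 - 9×2
  ... = 19×(19) + 40×(-9)
So 19×(19) ≡ 1 (mod 40); multiply by 31: k ≡ 589 (mod 40).
Smallest nonnegative: k = 589 mod 40 = 29.

29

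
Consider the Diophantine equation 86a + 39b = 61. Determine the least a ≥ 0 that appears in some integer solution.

gcd(86, 39):
  86 = 2*39 + 8
  39 = 4*8 + 7
  8 = 1*7 + 1
  7 = 7*1
so gcd(86, 39) = 1.
1 divides 61, so solutions exist.
Back-substitute for Bézout coefficients:
  1 = 8 - 1*7
  ... = 86*(5) + 39*(-11)
Scale by 61/1 = 61: (a₀, b₀) = (305, -671).
General solution: a = 305 + 39t, b = -671 - 86t for integer t.
a ≥ 0: smallest is 305 mod 39 = 32 (at t = -7), with b = -69.

32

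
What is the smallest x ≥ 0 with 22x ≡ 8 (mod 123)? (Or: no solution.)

101

gcd(123, 22) = 1  (123 = 5*22 + 13, 22 = 1*13 + 9, 13 = 1*9 + 4, 9 = 2*4 + 1, 4 = 4*1).
1 divides 8, so solutions exist.
Back-substituting, 22*(28) + 123*(-5) = 1.
So 22*(28) ≡ 1 (mod 123); multiply by 8: x ≡ 224 (mod 123).
Smallest nonnegative: x = 224 mod 123 = 101.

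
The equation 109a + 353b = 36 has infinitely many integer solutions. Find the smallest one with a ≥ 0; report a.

23

gcd(353, 109):
  353 = 3×109 + 26
  109 = 4×26 + 5
  26 = 5×5 + 1
  5 = 5×1
so gcd(353, 109) = 1.
1 divides 36, so solutions exist.
Back-substitute for Bézout coefficients:
  1 = 26 - 5×5
  ... = 109×(-68) + 353×(21)
Scale by 36/1 = 36: (a₀, b₀) = (-2448, 756).
General solution: a = -2448 + 353t, b = 756 - 109t for integer t.
a ≥ 0: smallest is -2448 mod 353 = 23 (at t = 7), with b = -7.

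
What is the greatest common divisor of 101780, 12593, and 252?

gcd(101780, 12593) = 7.
gcd(7, 252) = 7.

7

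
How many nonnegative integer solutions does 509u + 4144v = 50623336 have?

gcd(4144, 509) = 1  (4144 = 8·509 + 72, 509 = 7·72 + 5, 72 = 14·5 + 2, 5 = 2·2 + 1, 2 = 2·1).
Back-substituting, 509·(1669) + 4144·(-205) = 1.
Scale by 50623336: one solution is (84490347784, -10377783880). Reduce u mod 4144: (1816, 11993).
General: u = 1816 + 4144t, v = 11993 - 509t.
u ≥ 0 ⇒ t ≥ 0; v ≥ 0 ⇒ t ≤ 23. So t ∈ [0, 23]: 24 solutions.

24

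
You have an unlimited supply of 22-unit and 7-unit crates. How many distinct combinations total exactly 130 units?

Need nonnegative integers with 22j + 7k = 130.
gcd(22, 7) = 1, and 22·(1) + 7·(-3) = 1.
So (j₀, k₀) = (130, -390); general j = 130 + 7t, k = -390 - 22t.
j ≥ 0 ⇒ t ≥ -18; k ≥ 0 ⇒ t ≤ -18. That's 1 value of t.

1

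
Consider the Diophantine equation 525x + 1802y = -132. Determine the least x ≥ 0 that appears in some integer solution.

1256

gcd(1802, 525) = 1  (1802 = 3·525 + 227, 525 = 2·227 + 71, 227 = 3·71 + 14, 71 = 5·14 + 1, 14 = 14·1).
1 divides -132, so solutions exist.
Back-substituting, 525·(127) + 1802·(-37) = 1.
Scale by -132/1 = -132: (x₀, y₀) = (-16764, 4884).
General solution: x = -16764 + 1802t, y = 4884 - 525t for integer t.
x ≥ 0: smallest is -16764 mod 1802 = 1256 (at t = 10), with y = -366.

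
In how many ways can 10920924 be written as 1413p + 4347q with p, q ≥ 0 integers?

gcd(4347, 1413) = 9  (4347 = 3*1413 + 108, 1413 = 13*108 + 9, 108 = 12*9).
Back-substituting, 1413*(40) + 4347*(-13) = 9.
Scale by 1213436: one solution is (48537440, -15774668). Reduce p mod 483: (287, 2419).
General: p = 287 + 483t, q = 2419 - 157t.
p ≥ 0 ⇒ t ≥ 0; q ≥ 0 ⇒ t ≤ 15. So t ∈ [0, 15]: 16 solutions.

16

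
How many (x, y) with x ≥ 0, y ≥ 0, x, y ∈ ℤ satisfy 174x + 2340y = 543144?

8

gcd(2340, 174) = 6  (2340 = 13×174 + 78, 174 = 2×78 + 18, 78 = 4×18 + 6, 18 = 3×6).
Back-substituting, 174×(-121) + 2340×(9) = 6.
Scale by 90524: one solution is (-10953404, 814716). Reduce x mod 390: (136, 222).
General: x = 136 + 390t, y = 222 - 29t.
x ≥ 0 ⇒ t ≥ 0; y ≥ 0 ⇒ t ≤ 7. So t ∈ [0, 7]: 8 solutions.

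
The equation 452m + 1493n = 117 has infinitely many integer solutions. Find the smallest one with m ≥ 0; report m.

gcd(1493, 452) = 1.
1 divides 117, so solutions exist.
By Bézout, 452*(-109) + 1493*(33) = 1.
Scale by 117/1 = 117: (m₀, n₀) = (-12753, 3861).
General solution: m = -12753 + 1493t, n = 3861 - 452t for integer t.
m ≥ 0: smallest is -12753 mod 1493 = 684 (at t = 9), with n = -207.

684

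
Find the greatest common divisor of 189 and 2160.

gcd(2160, 189) = 27  (2160 = 11*189 + 81, 189 = 2*81 + 27, 81 = 3*27).

27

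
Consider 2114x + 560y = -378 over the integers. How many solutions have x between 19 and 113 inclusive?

2

gcd(2114, 560) = 14  (2114 = 3*560 + 434, 560 = 1*434 + 126, 434 = 3*126 + 56, 126 = 2*56 + 14, 56 = 4*14).
Back-substituting, 2114*(-9) + 560*(34) = 14.
Scale by -27: particular solution (243, -918); reduce x mod 40: (3, -12).
General solution: x = 3 + 40t, y = -12 - 151t for integer t.
19 ≤ 3 + 40t ≤ 113 gives t ∈ [1, 2], which is 2 values.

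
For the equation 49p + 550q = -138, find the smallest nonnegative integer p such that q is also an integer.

gcd(550, 49) = 1  (550 = 11·49 + 11, 49 = 4·11 + 5, 11 = 2·5 + 1, 5 = 5·1).
1 divides -138, so solutions exist.
Back-substituting, 49·(-101) + 550·(9) = 1.
Scale by -138/1 = -138: (p₀, q₀) = (13938, -1242).
General solution: p = 13938 + 550t, q = -1242 - 49t for integer t.
p ≥ 0: smallest is 13938 mod 550 = 188 (at t = -25), with q = -17.

188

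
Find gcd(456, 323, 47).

gcd(456, 323):
  456 = 1*323 + 133
  323 = 2*133 + 57
  133 = 2*57 + 19
  57 = 3*19
so gcd(456, 323) = 19.
gcd(19, 47) = 1.

1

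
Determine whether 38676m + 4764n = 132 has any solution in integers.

yes

gcd(38676, 4764) = 12.
12 divides 132, so integer solutions exist.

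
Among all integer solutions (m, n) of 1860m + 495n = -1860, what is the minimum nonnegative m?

32

gcd(1860, 495) = 15  (1860 = 3×495 + 375, 495 = 1×375 + 120, 375 = 3×120 + 15, 120 = 8×15).
15 divides -1860, so solutions exist.
Back-substituting, 1860×(4) + 495×(-15) = 15.
Scale by -1860/15 = -124: (m₀, n₀) = (-496, 1860).
General solution: m = -496 + 33t, n = 1860 - 124t for integer t.
m ≥ 0: smallest is -496 mod 33 = 32 (at t = 16), with n = -124.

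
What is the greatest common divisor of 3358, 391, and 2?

1

gcd(3358, 391) = 23.
gcd(23, 2) = 1.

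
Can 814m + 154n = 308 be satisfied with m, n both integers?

yes

gcd(814, 154) = 22.
22 divides 308, so integer solutions exist.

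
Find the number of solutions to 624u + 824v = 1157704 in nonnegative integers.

gcd(824, 624) = 8.
By Bézout, 624*(-33) + 824*(25) = 8.
One solution: (66, 1355).
General: u = 66 + 103t, v = 1355 - 78t.
u ≥ 0 ⇒ t ≥ 0; v ≥ 0 ⇒ t ≤ 17. So t ∈ [0, 17]: 18 solutions.

18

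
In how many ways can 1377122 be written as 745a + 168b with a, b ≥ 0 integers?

11

gcd(745, 168):
  745 = 4·168 + 73
  168 = 2·73 + 22
  73 = 3·22 + 7
  22 = 3·7 + 1
  7 = 7·1
so gcd(745, 168) = 1.
Back-substitute for Bézout coefficients:
  1 = 22 - 3·7
  ... = 745·(-23) + 168·(102)
Scale by 1377122: one solution is (-31673806, 140466444). Reduce a mod 168: (74, 7869).
General: a = 74 + 168t, b = 7869 - 745t.
a ≥ 0 ⇒ t ≥ 0; b ≥ 0 ⇒ t ≤ 10. So t ∈ [0, 10]: 11 solutions.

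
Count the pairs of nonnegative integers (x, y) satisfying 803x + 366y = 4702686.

16

gcd(803, 366) = 1.
By Bézout, 803×(-67) + 366×(147) = 1.
One solution: (288, 12217).
General: x = 288 + 366t, y = 12217 - 803t.
x ≥ 0 ⇒ t ≥ 0; y ≥ 0 ⇒ t ≤ 15. So t ∈ [0, 15]: 16 solutions.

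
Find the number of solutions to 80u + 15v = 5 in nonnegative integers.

0

gcd(80, 15) = 5  (80 = 5·15 + 5, 15 = 3·5).
Back-substituting, 80·(1) + 15·(-5) = 5.
Scale by 1: one solution is (1, -5). Reduce u mod 3: (1, -5).
General: u = 1 + 3t, v = -5 - 16t.
u ≥ 0 ⇒ t ≥ 0; v ≥ 0 ⇒ t ≤ -1. So t ∈ [0, -1]: 0 solutions.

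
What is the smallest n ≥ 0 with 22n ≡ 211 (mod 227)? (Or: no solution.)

185

gcd(227, 22):
  227 = 10*22 + 7
  22 = 3*7 + 1
  7 = 7*1
so gcd(227, 22) = 1.
1 divides 211, so solutions exist.
Back-substitute for Bézout coefficients:
  1 = 22 - 3*7
  ... = 22*(31) + 227*(-3)
So 22*(31) ≡ 1 (mod 227); multiply by 211: n ≡ 6541 (mod 227).
Smallest nonnegative: n = 6541 mod 227 = 185.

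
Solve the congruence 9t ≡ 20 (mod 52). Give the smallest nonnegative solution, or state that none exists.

gcd(52, 9) = 1.
1 divides 20, so solutions exist.
By Bézout, 9·(-23) + 52·(4) = 1.
So 9·(-23) ≡ 1 (mod 52); multiply by 20: t ≡ -460 (mod 52).
Smallest nonnegative: t = -460 mod 52 = 8.

8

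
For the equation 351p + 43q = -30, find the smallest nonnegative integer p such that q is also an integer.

8

gcd(351, 43) = 1  (351 = 8×43 + 7, 43 = 6×7 + 1, 7 = 7×1).
1 divides -30, so solutions exist.
Back-substituting, 351×(-6) + 43×(49) = 1.
Scale by -30/1 = -30: (p₀, q₀) = (180, -1470).
General solution: p = 180 + 43t, q = -1470 - 351t for integer t.
p ≥ 0: smallest is 180 mod 43 = 8 (at t = -4), with q = -66.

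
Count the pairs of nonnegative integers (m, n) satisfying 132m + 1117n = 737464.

gcd(1117, 132) = 1.
By Bézout, 132×(-110) + 1117×(13) = 1.
One solution: (1085, 532).
General: m = 1085 + 1117t, n = 532 - 132t.
m ≥ 0 ⇒ t ≥ 0; n ≥ 0 ⇒ t ≤ 4. So t ∈ [0, 4]: 5 solutions.

5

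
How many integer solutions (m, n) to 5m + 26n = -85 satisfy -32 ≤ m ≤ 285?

gcd(26, 5) = 1.
By Bézout, 5·(-5) + 26·(1) = 1.
Particular solution: (9, -5).
General solution: m = 9 + 26t, n = -5 - 5t for integer t.
-32 ≤ 9 + 26t ≤ 285 gives t ∈ [-1, 10], which is 12 values.

12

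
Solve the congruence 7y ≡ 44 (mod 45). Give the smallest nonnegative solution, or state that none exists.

gcd(45, 7) = 1.
1 divides 44, so solutions exist.
By Bézout, 7*(13) + 45*(-2) = 1.
So 7*(13) ≡ 1 (mod 45); multiply by 44: y ≡ 572 (mod 45).
Smallest nonnegative: y = 572 mod 45 = 32.

32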